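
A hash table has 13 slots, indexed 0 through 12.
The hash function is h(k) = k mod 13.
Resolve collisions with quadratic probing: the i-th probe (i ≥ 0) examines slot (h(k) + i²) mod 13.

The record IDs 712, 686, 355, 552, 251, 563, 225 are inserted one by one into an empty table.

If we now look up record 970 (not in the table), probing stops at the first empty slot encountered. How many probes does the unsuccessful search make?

2

Insert 712: h=10, slot 10 empty → index 10.
Insert 686: h=10, slot 10 occupied → index 11.
Insert 355: h=4, slot 4 empty → index 4.
Insert 552: h=6, slot 6 empty → index 6.
Insert 251: h=4, slot 4 occupied → index 5.
Insert 563: h=4, slots 4,5 occupied → index 8.
Insert 225: h=4, slots 4,5,8 occupied → index 0.
Table: [225, _, _, _, 355, 251, 552, _, 563, _, 712, 686, _]
Lookup 970: h=8, probe 8,9 → slot 9 empty, not found.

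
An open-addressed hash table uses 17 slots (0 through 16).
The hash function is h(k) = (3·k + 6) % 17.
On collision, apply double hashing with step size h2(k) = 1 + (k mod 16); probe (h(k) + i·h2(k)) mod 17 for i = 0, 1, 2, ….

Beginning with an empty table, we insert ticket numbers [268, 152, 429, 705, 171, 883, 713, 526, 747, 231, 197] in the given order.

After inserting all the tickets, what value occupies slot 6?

268 hashes to 11; slot 11 is free -> place at 11.
152 hashes to 3; slot 3 is free -> place at 3.
429 hashes to 1; slot 1 is free -> place at 1.
705 hashes to 13; slot 13 is free -> place at 13.
171 hashes to 9; slot 9 is free -> place at 9.
883 hashes to 3, h2=4; 3 taken -> place at 7.
713 hashes to 3, h2=10; 3,13 taken -> place at 6.
526 hashes to 3, h2=15; 3,1 taken -> place at 16.
747 hashes to 3, h2=12; 3 taken -> place at 15.
231 hashes to 2; slot 2 is free -> place at 2.
197 hashes to 2, h2=6; 2 taken -> place at 8.
Table: [∅, 429, 231, 152, ∅, ∅, 713, 883, 197, 171, ∅, 268, ∅, 705, ∅, 747, 526]

713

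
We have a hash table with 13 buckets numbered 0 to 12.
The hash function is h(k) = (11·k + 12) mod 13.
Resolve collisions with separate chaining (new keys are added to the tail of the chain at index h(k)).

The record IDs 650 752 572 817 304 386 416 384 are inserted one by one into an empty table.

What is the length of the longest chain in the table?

Insert 650: h=12, bucket 12 empty → new chain.
Insert 752: h=3, bucket 3 empty → new chain.
Insert 572: h=12, bucket 12 nonempty → append to chain.
Insert 817: h=3, bucket 3 nonempty → append to chain.
Insert 304: h=2, bucket 2 empty → new chain.
Insert 386: h=7, bucket 7 empty → new chain.
Insert 416: h=12, bucket 12 nonempty → append to chain.
Insert 384: h=11, bucket 11 empty → new chain.
Final buckets:
0: .
1: .
2: 304
3: 752 -> 817
4: .
5: .
6: .
7: 386
8: .
9: .
10: .
11: 384
12: 650 -> 572 -> 416

3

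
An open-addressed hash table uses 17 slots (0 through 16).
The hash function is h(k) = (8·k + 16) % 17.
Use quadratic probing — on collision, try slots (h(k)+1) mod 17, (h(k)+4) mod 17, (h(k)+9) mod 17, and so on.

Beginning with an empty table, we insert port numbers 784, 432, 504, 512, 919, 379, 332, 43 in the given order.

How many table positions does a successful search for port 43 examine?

784 hashes to 15; slot 15 is free -> place at 15.
432 hashes to 4; slot 4 is free -> place at 4.
504 hashes to 2; slot 2 is free -> place at 2.
512 hashes to 15; 15 taken -> place at 16.
919 hashes to 7; slot 7 is free -> place at 7.
379 hashes to 5; slot 5 is free -> place at 5.
332 hashes to 3; slot 3 is free -> place at 3.
43 hashes to 3; 3,4,7 taken -> place at 12.
Table: [_, _, 504, 332, 432, 379, _, 919, _, _, _, _, 43, _, _, 784, 512]
Lookup 43: h=3, probe 3,4,7,12 → found at 12.

4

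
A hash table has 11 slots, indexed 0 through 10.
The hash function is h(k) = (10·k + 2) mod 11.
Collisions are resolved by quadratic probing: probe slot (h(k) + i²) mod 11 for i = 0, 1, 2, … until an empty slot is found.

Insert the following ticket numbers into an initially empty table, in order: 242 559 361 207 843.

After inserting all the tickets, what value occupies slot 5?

361

Insert 242: h=2, slot 2 empty → index 2.
Insert 559: h=4, slot 4 empty → index 4.
Insert 361: h=4, slot 4 occupied → index 5.
Insert 207: h=4, slots 4,5 occupied → index 8.
Insert 843: h=6, slot 6 empty → index 6.
Table: [∅, ∅, 242, ∅, 559, 361, 843, ∅, 207, ∅, ∅]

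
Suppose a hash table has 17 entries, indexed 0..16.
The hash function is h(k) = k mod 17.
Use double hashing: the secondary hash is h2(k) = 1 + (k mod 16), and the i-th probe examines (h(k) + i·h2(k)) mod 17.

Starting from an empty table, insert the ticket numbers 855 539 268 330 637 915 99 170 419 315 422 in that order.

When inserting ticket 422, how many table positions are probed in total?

2

855 hashes to 5; slot 5 is free -> place at 5.
539 hashes to 12; slot 12 is free -> place at 12.
268 hashes to 13; slot 13 is free -> place at 13.
330 hashes to 7; slot 7 is free -> place at 7.
637 hashes to 8; slot 8 is free -> place at 8.
915 hashes to 14; slot 14 is free -> place at 14.
99 hashes to 14, h2=4; 14 taken -> place at 1.
170 hashes to 0; slot 0 is free -> place at 0.
419 hashes to 11; slot 11 is free -> place at 11.
315 hashes to 9; slot 9 is free -> place at 9.
422 hashes to 14, h2=7; 14 taken -> place at 4.
Table: [170, 99, ., ., 422, 855, ., 330, 637, 315, ., 419, 539, 268, 915, ., .]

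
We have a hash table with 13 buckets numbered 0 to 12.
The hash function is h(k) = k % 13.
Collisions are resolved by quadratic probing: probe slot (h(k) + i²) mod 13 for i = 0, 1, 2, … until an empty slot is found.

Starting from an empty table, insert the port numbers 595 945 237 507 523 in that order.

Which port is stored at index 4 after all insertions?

595: h=10 → slot 10
945: h=9 → slot 9
237: h=3 → slot 3
507: h=0 → slot 0
523: h=3, probe 3,4 → slot 4
Table: [507, —, —, 237, 523, —, —, —, —, 945, 595, —, —]

523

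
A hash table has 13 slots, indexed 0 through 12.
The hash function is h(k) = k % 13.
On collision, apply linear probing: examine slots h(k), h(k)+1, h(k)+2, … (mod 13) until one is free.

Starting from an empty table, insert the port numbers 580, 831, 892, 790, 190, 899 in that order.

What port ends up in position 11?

580: h=8 -> slot 8
831: h=12 -> slot 12
892: h=8, probe 8,9 -> slot 9
790: h=10 -> slot 10
190: h=8, probe 8,9,10,11 -> slot 11
899: h=2 -> slot 2
Table: [., ., 899, ., ., ., ., ., 580, 892, 790, 190, 831]

190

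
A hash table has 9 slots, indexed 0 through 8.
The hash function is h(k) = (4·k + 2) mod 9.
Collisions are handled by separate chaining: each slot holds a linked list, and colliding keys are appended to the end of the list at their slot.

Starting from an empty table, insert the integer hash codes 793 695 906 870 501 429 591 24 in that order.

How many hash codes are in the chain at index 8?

6

793 -> bucket 6
695 -> bucket 1
906 -> bucket 8
870 -> bucket 8 (collision)
501 -> bucket 8 (collision)
429 -> bucket 8 (collision)
591 -> bucket 8 (collision)
24 -> bucket 8 (collision)
Final buckets:
0: _
1: 695
2: _
3: _
4: _
5: _
6: 793
7: _
8: 906 -> 870 -> 501 -> 429 -> 591 -> 24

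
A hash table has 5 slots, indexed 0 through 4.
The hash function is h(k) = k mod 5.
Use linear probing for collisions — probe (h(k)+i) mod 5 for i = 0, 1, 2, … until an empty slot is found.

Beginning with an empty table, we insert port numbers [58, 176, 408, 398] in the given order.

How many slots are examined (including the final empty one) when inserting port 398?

58 hashes to 3; slot 3 is free -> place at 3.
176 hashes to 1; slot 1 is free -> place at 1.
408 hashes to 3; 3 taken -> place at 4.
398 hashes to 3; 3,4 taken -> place at 0.
Table: [398, 176, -, 58, 408]

3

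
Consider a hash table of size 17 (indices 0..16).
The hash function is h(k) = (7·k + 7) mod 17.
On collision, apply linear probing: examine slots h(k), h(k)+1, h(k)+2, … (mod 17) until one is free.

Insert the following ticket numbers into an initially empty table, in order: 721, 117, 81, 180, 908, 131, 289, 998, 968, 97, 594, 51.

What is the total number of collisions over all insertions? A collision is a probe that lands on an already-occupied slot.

22

721: h=5 → slot 5
117: h=10 → slot 10
81: h=13 → slot 13
180: h=9 → slot 9
908: h=5, probe 5,6 → slot 6
131: h=6, probe 6,7 → slot 7
289: h=7, probe 7,8 → slot 8
998: h=6, probe 6,7,8,9,10,11 → slot 11
968: h=0 → slot 0
97: h=6, probe 6,7,8,9,10,11,12 → slot 12
594: h=0, probe 0,1 → slot 1
51: h=7, probe 7,8,9,10,11,12,13,14 → slot 14
Table: [968, 594, ., ., ., 721, 908, 131, 289, 180, 117, 998, 97, 81, 51, ., .]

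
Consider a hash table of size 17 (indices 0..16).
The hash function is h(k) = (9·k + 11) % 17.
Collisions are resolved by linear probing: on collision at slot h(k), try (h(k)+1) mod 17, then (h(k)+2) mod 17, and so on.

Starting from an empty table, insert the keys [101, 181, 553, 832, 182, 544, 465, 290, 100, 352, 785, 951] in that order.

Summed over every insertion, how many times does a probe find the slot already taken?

8

101 hashes to 2; slot 2 is free → place at 2.
181 hashes to 8; slot 8 is free → place at 8.
553 hashes to 7; slot 7 is free → place at 7.
832 hashes to 2; 2 taken → place at 3.
182 hashes to 0; slot 0 is free → place at 0.
544 hashes to 11; slot 11 is free → place at 11.
465 hashes to 14; slot 14 is free → place at 14.
290 hashes to 3; 3 taken → place at 4.
100 hashes to 10; slot 10 is free → place at 10.
352 hashes to 0; 0 taken → place at 1.
785 hashes to 4; 4 taken → place at 5.
951 hashes to 2; 2,3,4,5 taken → place at 6.
Table: [182, 352, 101, 832, 290, 785, 951, 553, 181, ∅, 100, 544, ∅, ∅, 465, ∅, ∅]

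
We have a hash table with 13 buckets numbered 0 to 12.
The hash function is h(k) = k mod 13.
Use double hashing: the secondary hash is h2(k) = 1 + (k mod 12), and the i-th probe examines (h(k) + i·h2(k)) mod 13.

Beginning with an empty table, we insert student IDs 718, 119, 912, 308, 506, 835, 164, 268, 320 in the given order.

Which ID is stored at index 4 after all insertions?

912

718: h=3 → slot 3
119: h=2 → slot 2
912: h=2, h2=1, probe 2,3,4 → slot 4
308: h=9 → slot 9
506: h=12 → slot 12
835: h=3, h2=8, probe 3,11 → slot 11
164: h=8 → slot 8
268: h=8, h2=5, probe 8,0 → slot 0
320: h=8, h2=9, probe 8,4,0,9,5 → slot 5
Table: [268, ∅, 119, 718, 912, 320, ∅, ∅, 164, 308, ∅, 835, 506]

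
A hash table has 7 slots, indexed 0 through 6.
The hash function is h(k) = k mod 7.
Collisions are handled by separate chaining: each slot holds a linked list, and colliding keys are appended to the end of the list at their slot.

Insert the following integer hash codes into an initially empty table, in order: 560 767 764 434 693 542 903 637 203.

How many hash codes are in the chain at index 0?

6

Insert 560: h=0, bucket 0 empty -> new chain.
Insert 767: h=4, bucket 4 empty -> new chain.
Insert 764: h=1, bucket 1 empty -> new chain.
Insert 434: h=0, bucket 0 nonempty -> append to chain.
Insert 693: h=0, bucket 0 nonempty -> append to chain.
Insert 542: h=3, bucket 3 empty -> new chain.
Insert 903: h=0, bucket 0 nonempty -> append to chain.
Insert 637: h=0, bucket 0 nonempty -> append to chain.
Insert 203: h=0, bucket 0 nonempty -> append to chain.
Final buckets:
0: 560 -> 434 -> 693 -> 903 -> 637 -> 203
1: 764
2: —
3: 542
4: 767
5: —
6: —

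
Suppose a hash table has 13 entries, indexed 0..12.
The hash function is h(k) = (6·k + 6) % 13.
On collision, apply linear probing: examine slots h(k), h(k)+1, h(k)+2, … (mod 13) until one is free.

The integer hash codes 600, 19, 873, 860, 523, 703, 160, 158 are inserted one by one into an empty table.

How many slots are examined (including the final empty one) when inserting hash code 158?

4

600 hashes to 5; slot 5 is free → place at 5.
19 hashes to 3; slot 3 is free → place at 3.
873 hashes to 5; 5 taken → place at 6.
860 hashes to 5; 5,6 taken → place at 7.
523 hashes to 11; slot 11 is free → place at 11.
703 hashes to 12; slot 12 is free → place at 12.
160 hashes to 4; slot 4 is free → place at 4.
158 hashes to 5; 5,6,7 taken → place at 8.
Table: [—, —, —, 19, 160, 600, 873, 860, 158, —, —, 523, 703]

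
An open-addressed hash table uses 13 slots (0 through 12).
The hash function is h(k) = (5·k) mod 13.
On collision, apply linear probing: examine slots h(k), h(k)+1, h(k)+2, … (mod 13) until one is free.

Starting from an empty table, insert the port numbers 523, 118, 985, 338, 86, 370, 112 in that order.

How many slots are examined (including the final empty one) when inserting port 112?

523 hashes to 2; slot 2 is free => place at 2.
118 hashes to 5; slot 5 is free => place at 5.
985 hashes to 11; slot 11 is free => place at 11.
338 hashes to 0; slot 0 is free => place at 0.
86 hashes to 1; slot 1 is free => place at 1.
370 hashes to 4; slot 4 is free => place at 4.
112 hashes to 1; 1,2 taken => place at 3.
Table: [338, 86, 523, 112, 370, 118, _, _, _, _, _, 985, _]

3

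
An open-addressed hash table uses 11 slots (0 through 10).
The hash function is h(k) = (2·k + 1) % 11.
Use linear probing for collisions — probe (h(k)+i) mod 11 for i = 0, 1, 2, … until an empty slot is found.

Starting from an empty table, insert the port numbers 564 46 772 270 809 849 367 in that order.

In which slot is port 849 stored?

564: h=7 => slot 7
46: h=5 => slot 5
772: h=5, probe 5,6 => slot 6
270: h=2 => slot 2
809: h=2, probe 2,3 => slot 3
849: h=5, probe 5,6,7,8 => slot 8
367: h=9 => slot 9
Table: [∅, ∅, 270, 809, ∅, 46, 772, 564, 849, 367, ∅]

8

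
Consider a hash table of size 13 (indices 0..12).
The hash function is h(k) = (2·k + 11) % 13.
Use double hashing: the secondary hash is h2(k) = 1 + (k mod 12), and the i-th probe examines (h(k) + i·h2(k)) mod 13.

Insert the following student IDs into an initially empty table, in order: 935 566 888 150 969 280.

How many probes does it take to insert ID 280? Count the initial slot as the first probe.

2

935: h=9 → slot 9
566: h=12 → slot 12
888: h=6 → slot 6
150: h=12, h2=7, probe 12,6,0 → slot 0
969: h=12, h2=10, probe 12,9,6,3 → slot 3
280: h=12, h2=5, probe 12,4 → slot 4
Table: [150, ∅, ∅, 969, 280, ∅, 888, ∅, ∅, 935, ∅, ∅, 566]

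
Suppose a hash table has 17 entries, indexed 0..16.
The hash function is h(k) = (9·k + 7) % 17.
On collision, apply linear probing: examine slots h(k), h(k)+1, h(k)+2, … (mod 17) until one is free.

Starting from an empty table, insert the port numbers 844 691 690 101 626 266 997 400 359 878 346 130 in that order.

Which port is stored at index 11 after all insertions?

Insert 844: h=4, slot 4 empty -> index 4.
Insert 691: h=4, slot 4 occupied -> index 5.
Insert 690: h=12, slot 12 empty -> index 12.
Insert 101: h=15, slot 15 empty -> index 15.
Insert 626: h=14, slot 14 empty -> index 14.
Insert 266: h=4, slots 4,5 occupied -> index 6.
Insert 997: h=4, slots 4,5,6 occupied -> index 7.
Insert 400: h=3, slot 3 empty -> index 3.
Insert 359: h=8, slot 8 empty -> index 8.
Insert 878: h=4, slots 4,5,6,7,8 occupied -> index 9.
Insert 346: h=10, slot 10 empty -> index 10.
Insert 130: h=4, slots 4,5,6,7,8,9,10 occupied -> index 11.
Table: [∅, ∅, ∅, 400, 844, 691, 266, 997, 359, 878, 346, 130, 690, ∅, 626, 101, ∅]

130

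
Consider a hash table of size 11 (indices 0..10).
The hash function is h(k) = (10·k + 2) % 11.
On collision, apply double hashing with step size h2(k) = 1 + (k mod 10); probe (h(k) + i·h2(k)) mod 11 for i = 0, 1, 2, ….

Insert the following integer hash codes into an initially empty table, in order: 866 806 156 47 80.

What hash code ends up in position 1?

Insert 866: h=5, slot 5 empty => index 5.
Insert 806: h=10, slot 10 empty => index 10.
Insert 156: h=0, slot 0 empty => index 0.
Insert 47: h=10, h2=8, slot 10 occupied => index 7.
Insert 80: h=10, h2=1, slots 10,0 occupied => index 1.
Table: [156, 80, ∅, ∅, ∅, 866, ∅, 47, ∅, ∅, 806]

80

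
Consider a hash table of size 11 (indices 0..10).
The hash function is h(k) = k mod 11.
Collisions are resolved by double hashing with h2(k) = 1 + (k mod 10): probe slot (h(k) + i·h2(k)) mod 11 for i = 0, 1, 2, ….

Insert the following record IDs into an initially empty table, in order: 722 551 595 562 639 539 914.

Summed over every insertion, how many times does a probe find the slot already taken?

Insert 722: h=7, slot 7 empty -> index 7.
Insert 551: h=1, slot 1 empty -> index 1.
Insert 595: h=1, h2=6, slots 1,7 occupied -> index 2.
Insert 562: h=1, h2=3, slot 1 occupied -> index 4.
Insert 639: h=1, h2=10, slot 1 occupied -> index 0.
Insert 539: h=0, h2=10, slot 0 occupied -> index 10.
Insert 914: h=1, h2=5, slot 1 occupied -> index 6.
Table: [639, 551, 595, _, 562, _, 914, 722, _, _, 539]

6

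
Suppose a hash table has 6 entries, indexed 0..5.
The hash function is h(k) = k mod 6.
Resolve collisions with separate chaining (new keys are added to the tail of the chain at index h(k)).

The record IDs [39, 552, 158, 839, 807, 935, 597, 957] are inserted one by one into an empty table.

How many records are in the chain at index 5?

2

39 -> bucket 3
552 -> bucket 0
158 -> bucket 2
839 -> bucket 5
807 -> bucket 3 (collision)
935 -> bucket 5 (collision)
597 -> bucket 3 (collision)
957 -> bucket 3 (collision)
Final buckets:
0: 552
1: —
2: 158
3: 39 -> 807 -> 597 -> 957
4: —
5: 839 -> 935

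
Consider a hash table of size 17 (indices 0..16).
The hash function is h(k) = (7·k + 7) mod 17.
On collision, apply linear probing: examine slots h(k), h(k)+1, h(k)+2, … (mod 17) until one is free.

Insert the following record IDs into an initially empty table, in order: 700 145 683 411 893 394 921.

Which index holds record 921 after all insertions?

15

700 hashes to 11; slot 11 is free -> place at 11.
145 hashes to 2; slot 2 is free -> place at 2.
683 hashes to 11; 11 taken -> place at 12.
411 hashes to 11; 11,12 taken -> place at 13.
893 hashes to 2; 2 taken -> place at 3.
394 hashes to 11; 11,12,13 taken -> place at 14.
921 hashes to 11; 11,12,13,14 taken -> place at 15.
Table: [., ., 145, 893, ., ., ., ., ., ., ., 700, 683, 411, 394, 921, .]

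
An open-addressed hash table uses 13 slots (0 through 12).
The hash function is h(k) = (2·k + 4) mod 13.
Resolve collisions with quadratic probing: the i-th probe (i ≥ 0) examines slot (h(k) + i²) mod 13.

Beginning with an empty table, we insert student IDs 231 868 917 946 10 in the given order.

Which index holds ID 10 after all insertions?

7

Insert 231: h=11, slot 11 empty → index 11.
Insert 868: h=11, slot 11 occupied → index 12.
Insert 917: h=5, slot 5 empty → index 5.
Insert 946: h=11, slots 11,12 occupied → index 2.
Insert 10: h=11, slots 11,12,2 occupied → index 7.
Table: [∅, ∅, 946, ∅, ∅, 917, ∅, 10, ∅, ∅, ∅, 231, 868]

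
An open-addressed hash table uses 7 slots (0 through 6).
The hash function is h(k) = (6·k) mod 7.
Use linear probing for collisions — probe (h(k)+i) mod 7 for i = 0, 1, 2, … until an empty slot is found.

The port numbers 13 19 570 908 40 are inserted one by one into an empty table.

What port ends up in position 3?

908

13: h=1 -> slot 1
19: h=2 -> slot 2
570: h=4 -> slot 4
908: h=2, probe 2,3 -> slot 3
40: h=2, probe 2,3,4,5 -> slot 5
Table: [—, 13, 19, 908, 570, 40, —]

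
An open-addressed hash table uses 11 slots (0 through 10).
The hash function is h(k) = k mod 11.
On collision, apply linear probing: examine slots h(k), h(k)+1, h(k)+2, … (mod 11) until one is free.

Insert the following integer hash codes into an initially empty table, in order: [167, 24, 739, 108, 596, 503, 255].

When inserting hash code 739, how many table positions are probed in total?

Insert 167: h=2, slot 2 empty => index 2.
Insert 24: h=2, slot 2 occupied => index 3.
Insert 739: h=2, slots 2,3 occupied => index 4.
Insert 108: h=9, slot 9 empty => index 9.
Insert 596: h=2, slots 2,3,4 occupied => index 5.
Insert 503: h=8, slot 8 empty => index 8.
Insert 255: h=2, slots 2,3,4,5 occupied => index 6.
Table: [-, -, 167, 24, 739, 596, 255, -, 503, 108, -]

3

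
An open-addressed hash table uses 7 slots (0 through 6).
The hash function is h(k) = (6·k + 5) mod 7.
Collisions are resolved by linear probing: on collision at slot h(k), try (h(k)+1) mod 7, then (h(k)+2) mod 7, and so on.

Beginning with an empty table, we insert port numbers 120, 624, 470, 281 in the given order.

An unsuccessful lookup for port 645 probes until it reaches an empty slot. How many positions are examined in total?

5

120: h=4 => slot 4
624: h=4, probe 4,5 => slot 5
470: h=4, probe 4,5,6 => slot 6
281: h=4, probe 4,5,6,0 => slot 0
Table: [281, -, -, -, 120, 624, 470]
Lookup 645: h=4, probe 4,5,6,0,1 → slot 1 empty, not found.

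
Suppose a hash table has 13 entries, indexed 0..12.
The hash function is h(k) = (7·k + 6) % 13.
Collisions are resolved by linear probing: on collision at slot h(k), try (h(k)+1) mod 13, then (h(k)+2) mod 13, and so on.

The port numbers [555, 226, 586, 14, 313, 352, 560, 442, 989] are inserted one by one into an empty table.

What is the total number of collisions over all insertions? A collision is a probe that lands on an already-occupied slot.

24

555 hashes to 4; slot 4 is free => place at 4.
226 hashes to 2; slot 2 is free => place at 2.
586 hashes to 0; slot 0 is free => place at 0.
14 hashes to 0; 0 taken => place at 1.
313 hashes to 0; 0,1,2 taken => place at 3.
352 hashes to 0; 0,1,2,3,4 taken => place at 5.
560 hashes to 0; 0,1,2,3,4,5 taken => place at 6.
442 hashes to 6; 6 taken => place at 7.
989 hashes to 0; 0,1,2,3,4,5,6,7 taken => place at 8.
Table: [586, 14, 226, 313, 555, 352, 560, 442, 989, —, —, —, —]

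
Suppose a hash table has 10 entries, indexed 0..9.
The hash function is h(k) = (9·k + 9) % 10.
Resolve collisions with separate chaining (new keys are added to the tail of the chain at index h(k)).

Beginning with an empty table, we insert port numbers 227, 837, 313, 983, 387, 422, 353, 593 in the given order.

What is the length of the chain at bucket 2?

3

Insert 227: h=2, bucket 2 empty → new chain.
Insert 837: h=2, bucket 2 nonempty → append to chain.
Insert 313: h=6, bucket 6 empty → new chain.
Insert 983: h=6, bucket 6 nonempty → append to chain.
Insert 387: h=2, bucket 2 nonempty → append to chain.
Insert 422: h=7, bucket 7 empty → new chain.
Insert 353: h=6, bucket 6 nonempty → append to chain.
Insert 593: h=6, bucket 6 nonempty → append to chain.
Final buckets:
0: —
1: —
2: 227 -> 837 -> 387
3: —
4: —
5: —
6: 313 -> 983 -> 353 -> 593
7: 422
8: —
9: —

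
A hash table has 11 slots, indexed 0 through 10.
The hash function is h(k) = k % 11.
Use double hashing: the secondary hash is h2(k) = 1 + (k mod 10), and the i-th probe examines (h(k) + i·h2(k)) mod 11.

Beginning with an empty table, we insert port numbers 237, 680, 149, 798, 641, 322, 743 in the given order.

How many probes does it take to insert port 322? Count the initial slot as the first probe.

4

Insert 237: h=6, slot 6 empty → index 6.
Insert 680: h=9, slot 9 empty → index 9.
Insert 149: h=6, h2=10, slot 6 occupied → index 5.
Insert 798: h=6, h2=9, slot 6 occupied → index 4.
Insert 641: h=3, slot 3 empty → index 3.
Insert 322: h=3, h2=3, slots 3,6,9 occupied → index 1.
Insert 743: h=6, h2=4, slot 6 occupied → index 10.
Table: [—, 322, —, 641, 798, 149, 237, —, —, 680, 743]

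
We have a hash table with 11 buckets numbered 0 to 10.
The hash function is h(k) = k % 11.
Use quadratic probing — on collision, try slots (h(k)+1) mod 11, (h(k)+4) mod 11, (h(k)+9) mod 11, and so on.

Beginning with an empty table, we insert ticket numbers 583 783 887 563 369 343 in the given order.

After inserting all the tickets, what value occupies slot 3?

583 hashes to 0; slot 0 is free => place at 0.
783 hashes to 2; slot 2 is free => place at 2.
887 hashes to 7; slot 7 is free => place at 7.
563 hashes to 2; 2 taken => place at 3.
369 hashes to 6; slot 6 is free => place at 6.
343 hashes to 2; 2,3,6,0,7 taken => place at 5.
Table: [583, ∅, 783, 563, ∅, 343, 369, 887, ∅, ∅, ∅]

563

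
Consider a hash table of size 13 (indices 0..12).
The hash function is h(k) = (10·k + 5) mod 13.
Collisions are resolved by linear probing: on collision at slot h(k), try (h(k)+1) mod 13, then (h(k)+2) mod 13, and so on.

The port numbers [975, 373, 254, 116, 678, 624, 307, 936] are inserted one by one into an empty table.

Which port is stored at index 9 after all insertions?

Insert 975: h=5, slot 5 empty => index 5.
Insert 373: h=4, slot 4 empty => index 4.
Insert 254: h=10, slot 10 empty => index 10.
Insert 116: h=8, slot 8 empty => index 8.
Insert 678: h=12, slot 12 empty => index 12.
Insert 624: h=5, slot 5 occupied => index 6.
Insert 307: h=7, slot 7 empty => index 7.
Insert 936: h=5, slots 5,6,7,8 occupied => index 9.
Table: [., ., ., ., 373, 975, 624, 307, 116, 936, 254, ., 678]

936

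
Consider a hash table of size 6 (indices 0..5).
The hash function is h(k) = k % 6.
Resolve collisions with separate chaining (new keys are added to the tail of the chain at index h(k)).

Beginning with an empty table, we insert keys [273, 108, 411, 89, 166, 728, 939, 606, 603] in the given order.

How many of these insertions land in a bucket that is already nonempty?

273 → bucket 3
108 → bucket 0
411 → bucket 3 (collision)
89 → bucket 5
166 → bucket 4
728 → bucket 2
939 → bucket 3 (collision)
606 → bucket 0 (collision)
603 → bucket 3 (collision)
Final buckets:
0: 108 -> 606
1: .
2: 728
3: 273 -> 411 -> 939 -> 603
4: 166
5: 89

4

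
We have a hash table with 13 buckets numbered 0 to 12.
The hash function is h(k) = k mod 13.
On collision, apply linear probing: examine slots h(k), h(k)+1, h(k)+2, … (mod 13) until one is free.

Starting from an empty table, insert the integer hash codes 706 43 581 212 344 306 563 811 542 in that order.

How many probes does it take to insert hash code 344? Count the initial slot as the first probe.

706 hashes to 4; slot 4 is free → place at 4.
43 hashes to 4; 4 taken → place at 5.
581 hashes to 9; slot 9 is free → place at 9.
212 hashes to 4; 4,5 taken → place at 6.
344 hashes to 6; 6 taken → place at 7.
306 hashes to 7; 7 taken → place at 8.
563 hashes to 4; 4,5,6,7,8,9 taken → place at 10.
811 hashes to 5; 5,6,7,8,9,10 taken → place at 11.
542 hashes to 9; 9,10,11 taken → place at 12.
Table: [—, —, —, —, 706, 43, 212, 344, 306, 581, 563, 811, 542]

2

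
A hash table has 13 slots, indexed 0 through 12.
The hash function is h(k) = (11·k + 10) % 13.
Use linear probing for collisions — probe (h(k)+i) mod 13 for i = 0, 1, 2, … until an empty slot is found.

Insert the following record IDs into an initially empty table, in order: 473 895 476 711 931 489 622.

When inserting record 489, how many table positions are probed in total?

473 hashes to 0; slot 0 is free => place at 0.
895 hashes to 1; slot 1 is free => place at 1.
476 hashes to 7; slot 7 is free => place at 7.
711 hashes to 5; slot 5 is free => place at 5.
931 hashes to 7; 7 taken => place at 8.
489 hashes to 7; 7,8 taken => place at 9.
622 hashes to 1; 1 taken => place at 2.
Table: [473, 895, 622, -, -, 711, -, 476, 931, 489, -, -, -]

3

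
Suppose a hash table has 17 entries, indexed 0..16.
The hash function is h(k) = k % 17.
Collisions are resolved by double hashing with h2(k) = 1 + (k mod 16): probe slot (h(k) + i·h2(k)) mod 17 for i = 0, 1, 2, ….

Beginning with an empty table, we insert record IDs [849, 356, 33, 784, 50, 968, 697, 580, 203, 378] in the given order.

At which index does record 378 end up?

849: h=16 -> slot 16
356: h=16, h2=5, probe 16,4 -> slot 4
33: h=16, h2=2, probe 16,1 -> slot 1
784: h=2 -> slot 2
50: h=16, h2=3, probe 16,2,5 -> slot 5
968: h=16, h2=9, probe 16,8 -> slot 8
697: h=0 -> slot 0
580: h=2, h2=5, probe 2,7 -> slot 7
203: h=16, h2=12, probe 16,11 -> slot 11
378: h=4, h2=11, probe 4,15 -> slot 15
Table: [697, 33, 784, -, 356, 50, -, 580, 968, -, -, 203, -, -, -, 378, 849]

15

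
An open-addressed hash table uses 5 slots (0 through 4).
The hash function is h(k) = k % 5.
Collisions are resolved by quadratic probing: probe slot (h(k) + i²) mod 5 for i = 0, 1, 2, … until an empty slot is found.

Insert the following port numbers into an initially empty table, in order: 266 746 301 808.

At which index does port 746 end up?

266 hashes to 1; slot 1 is free => place at 1.
746 hashes to 1; 1 taken => place at 2.
301 hashes to 1; 1,2 taken => place at 0.
808 hashes to 3; slot 3 is free => place at 3.
Table: [301, 266, 746, 808, -]

2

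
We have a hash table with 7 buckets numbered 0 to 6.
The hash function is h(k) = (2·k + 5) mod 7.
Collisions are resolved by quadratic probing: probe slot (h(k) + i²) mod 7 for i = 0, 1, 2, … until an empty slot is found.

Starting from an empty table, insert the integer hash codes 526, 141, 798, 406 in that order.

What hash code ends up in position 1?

526 hashes to 0; slot 0 is free → place at 0.
141 hashes to 0; 0 taken → place at 1.
798 hashes to 5; slot 5 is free → place at 5.
406 hashes to 5; 5 taken → place at 6.
Table: [526, 141, —, —, —, 798, 406]

141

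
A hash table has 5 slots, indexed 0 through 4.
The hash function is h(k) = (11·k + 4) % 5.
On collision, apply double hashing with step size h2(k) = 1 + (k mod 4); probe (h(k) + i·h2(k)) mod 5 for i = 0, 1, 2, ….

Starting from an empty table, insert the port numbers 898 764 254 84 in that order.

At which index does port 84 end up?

898: h=2 => slot 2
764: h=3 => slot 3
254: h=3, h2=3, probe 3,1 => slot 1
84: h=3, h2=1, probe 3,4 => slot 4
Table: [-, 254, 898, 764, 84]

4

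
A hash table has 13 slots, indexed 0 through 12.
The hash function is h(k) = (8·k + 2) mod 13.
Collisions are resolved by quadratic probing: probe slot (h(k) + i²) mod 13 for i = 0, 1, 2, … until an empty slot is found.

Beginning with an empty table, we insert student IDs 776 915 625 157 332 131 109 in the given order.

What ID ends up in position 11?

157

Insert 776: h=9, slot 9 empty → index 9.
Insert 915: h=3, slot 3 empty → index 3.
Insert 625: h=10, slot 10 empty → index 10.
Insert 157: h=10, slot 10 occupied → index 11.
Insert 332: h=6, slot 6 empty → index 6.
Insert 131: h=10, slots 10,11 occupied → index 1.
Insert 109: h=3, slot 3 occupied → index 4.
Table: [∅, 131, ∅, 915, 109, ∅, 332, ∅, ∅, 776, 625, 157, ∅]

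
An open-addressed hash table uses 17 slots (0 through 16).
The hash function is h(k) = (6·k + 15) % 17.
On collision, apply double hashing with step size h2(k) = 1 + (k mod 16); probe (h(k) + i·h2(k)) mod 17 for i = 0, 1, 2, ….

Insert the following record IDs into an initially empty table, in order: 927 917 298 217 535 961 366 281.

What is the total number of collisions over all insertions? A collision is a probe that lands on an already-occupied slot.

Insert 927: h=1, slot 1 empty => index 1.
Insert 917: h=9, slot 9 empty => index 9.
Insert 298: h=1, h2=11, slot 1 occupied => index 12.
Insert 217: h=8, slot 8 empty => index 8.
Insert 535: h=12, h2=8, slot 12 occupied => index 3.
Insert 961: h=1, h2=2, slots 1,3 occupied => index 5.
Insert 366: h=1, h2=15, slot 1 occupied => index 16.
Insert 281: h=1, h2=10, slot 1 occupied => index 11.
Table: [_, 927, _, 535, _, 961, _, _, 217, 917, _, 281, 298, _, _, _, 366]

6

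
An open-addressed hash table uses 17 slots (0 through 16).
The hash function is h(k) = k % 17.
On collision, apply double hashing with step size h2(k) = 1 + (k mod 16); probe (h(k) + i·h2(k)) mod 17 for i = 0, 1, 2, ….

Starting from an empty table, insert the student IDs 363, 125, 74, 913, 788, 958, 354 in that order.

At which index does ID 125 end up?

363: h=6 → slot 6
125: h=6, h2=14, probe 6,3 → slot 3
74: h=6, h2=11, probe 6,0 → slot 0
913: h=12 → slot 12
788: h=6, h2=5, probe 6,11 → slot 11
958: h=6, h2=15, probe 6,4 → slot 4
354: h=14 → slot 14
Table: [74, ., ., 125, 958, ., 363, ., ., ., ., 788, 913, ., 354, ., .]

3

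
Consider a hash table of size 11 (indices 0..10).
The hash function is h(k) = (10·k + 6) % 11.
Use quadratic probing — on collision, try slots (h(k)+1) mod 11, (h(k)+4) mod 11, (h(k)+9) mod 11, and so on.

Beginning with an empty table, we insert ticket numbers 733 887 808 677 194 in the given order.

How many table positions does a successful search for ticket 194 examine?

3

733 hashes to 10; slot 10 is free -> place at 10.
887 hashes to 10; 10 taken -> place at 0.
808 hashes to 1; slot 1 is free -> place at 1.
677 hashes to 0; 0,1 taken -> place at 4.
194 hashes to 10; 10,0 taken -> place at 3.
Table: [887, 808, _, 194, 677, _, _, _, _, _, 733]
Lookup 194: h=10, probe 10,0,3 → found at 3.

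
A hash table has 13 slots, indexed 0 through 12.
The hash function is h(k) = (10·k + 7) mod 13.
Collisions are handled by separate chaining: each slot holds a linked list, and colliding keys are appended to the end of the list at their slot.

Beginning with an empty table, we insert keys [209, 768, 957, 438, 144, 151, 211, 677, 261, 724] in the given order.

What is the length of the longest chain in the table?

Insert 209: h=4, bucket 4 empty -> new chain.
Insert 768: h=4, bucket 4 nonempty -> append to chain.
Insert 957: h=9, bucket 9 empty -> new chain.
Insert 438: h=6, bucket 6 empty -> new chain.
Insert 144: h=4, bucket 4 nonempty -> append to chain.
Insert 151: h=9, bucket 9 nonempty -> append to chain.
Insert 211: h=11, bucket 11 empty -> new chain.
Insert 677: h=4, bucket 4 nonempty -> append to chain.
Insert 261: h=4, bucket 4 nonempty -> append to chain.
Insert 724: h=6, bucket 6 nonempty -> append to chain.
Final buckets:
0: .
1: .
2: .
3: .
4: 209 -> 768 -> 144 -> 677 -> 261
5: .
6: 438 -> 724
7: .
8: .
9: 957 -> 151
10: .
11: 211
12: .

5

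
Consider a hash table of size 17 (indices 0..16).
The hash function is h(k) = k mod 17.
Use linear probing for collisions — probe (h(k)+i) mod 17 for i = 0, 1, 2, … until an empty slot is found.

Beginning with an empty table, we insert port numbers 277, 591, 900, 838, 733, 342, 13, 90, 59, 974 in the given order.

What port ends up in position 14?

277 hashes to 5; slot 5 is free → place at 5.
591 hashes to 13; slot 13 is free → place at 13.
900 hashes to 16; slot 16 is free → place at 16.
838 hashes to 5; 5 taken → place at 6.
733 hashes to 2; slot 2 is free → place at 2.
342 hashes to 2; 2 taken → place at 3.
13 hashes to 13; 13 taken → place at 14.
90 hashes to 5; 5,6 taken → place at 7.
59 hashes to 8; slot 8 is free → place at 8.
974 hashes to 5; 5,6,7,8 taken → place at 9.
Table: [_, _, 733, 342, _, 277, 838, 90, 59, 974, _, _, _, 591, 13, _, 900]

13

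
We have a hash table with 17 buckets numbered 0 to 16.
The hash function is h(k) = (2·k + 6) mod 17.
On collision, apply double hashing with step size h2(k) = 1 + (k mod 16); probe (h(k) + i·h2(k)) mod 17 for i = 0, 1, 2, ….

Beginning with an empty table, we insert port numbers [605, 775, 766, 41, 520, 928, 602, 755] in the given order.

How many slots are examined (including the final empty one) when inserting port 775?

2

Insert 605: h=9, slot 9 empty -> index 9.
Insert 775: h=9, h2=8, slot 9 occupied -> index 0.
Insert 766: h=8, slot 8 empty -> index 8.
Insert 41: h=3, slot 3 empty -> index 3.
Insert 520: h=9, h2=9, slot 9 occupied -> index 1.
Insert 928: h=9, h2=1, slot 9 occupied -> index 10.
Insert 602: h=3, h2=11, slot 3 occupied -> index 14.
Insert 755: h=3, h2=4, slot 3 occupied -> index 7.
Table: [775, 520, ., 41, ., ., ., 755, 766, 605, 928, ., ., ., 602, ., .]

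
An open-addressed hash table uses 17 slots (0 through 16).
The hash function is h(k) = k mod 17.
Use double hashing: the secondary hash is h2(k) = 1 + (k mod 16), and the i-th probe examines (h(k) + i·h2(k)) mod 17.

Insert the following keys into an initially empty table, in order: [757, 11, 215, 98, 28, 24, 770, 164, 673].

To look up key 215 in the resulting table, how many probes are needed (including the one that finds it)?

757: h=9 → slot 9
11: h=11 → slot 11
215: h=11, h2=8, probe 11,2 → slot 2
98: h=13 → slot 13
28: h=11, h2=13, probe 11,7 → slot 7
24: h=7, h2=9, probe 7,16 → slot 16
770: h=5 → slot 5
164: h=11, h2=5, probe 11,16,4 → slot 4
673: h=10 → slot 10
Table: [∅, ∅, 215, ∅, 164, 770, ∅, 28, ∅, 757, 673, 11, ∅, 98, ∅, ∅, 24]
Lookup 215: h=11, h2=8, probe 11,2 → found at 2.

2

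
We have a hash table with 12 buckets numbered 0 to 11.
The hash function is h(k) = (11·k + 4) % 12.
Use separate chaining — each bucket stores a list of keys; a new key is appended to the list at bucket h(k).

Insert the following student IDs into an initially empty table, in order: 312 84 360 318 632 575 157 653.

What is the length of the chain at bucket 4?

3

Insert 312: h=4, bucket 4 empty → new chain.
Insert 84: h=4, bucket 4 nonempty → append to chain.
Insert 360: h=4, bucket 4 nonempty → append to chain.
Insert 318: h=10, bucket 10 empty → new chain.
Insert 632: h=8, bucket 8 empty → new chain.
Insert 575: h=5, bucket 5 empty → new chain.
Insert 157: h=3, bucket 3 empty → new chain.
Insert 653: h=11, bucket 11 empty → new chain.
Final buckets:
0: -
1: -
2: -
3: 157
4: 312 -> 84 -> 360
5: 575
6: -
7: -
8: 632
9: -
10: 318
11: 653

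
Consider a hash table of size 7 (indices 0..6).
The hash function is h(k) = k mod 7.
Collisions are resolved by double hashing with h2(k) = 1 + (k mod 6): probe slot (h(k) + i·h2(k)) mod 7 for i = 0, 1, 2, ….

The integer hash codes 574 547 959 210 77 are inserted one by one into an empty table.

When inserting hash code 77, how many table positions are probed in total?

574 hashes to 0; slot 0 is free -> place at 0.
547 hashes to 1; slot 1 is free -> place at 1.
959 hashes to 0, h2=6; 0 taken -> place at 6.
210 hashes to 0, h2=1; 0,1 taken -> place at 2.
77 hashes to 0, h2=6; 0,6 taken -> place at 5.
Table: [574, 547, 210, -, -, 77, 959]

3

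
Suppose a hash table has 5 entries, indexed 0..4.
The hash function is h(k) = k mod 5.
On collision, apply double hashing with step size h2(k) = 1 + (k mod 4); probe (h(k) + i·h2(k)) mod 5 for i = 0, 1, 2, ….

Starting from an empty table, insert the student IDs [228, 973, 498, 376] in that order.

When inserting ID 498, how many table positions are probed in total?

2

Insert 228: h=3, slot 3 empty → index 3.
Insert 973: h=3, h2=2, slot 3 occupied → index 0.
Insert 498: h=3, h2=3, slot 3 occupied → index 1.
Insert 376: h=1, h2=1, slot 1 occupied → index 2.
Table: [973, 498, 376, 228, .]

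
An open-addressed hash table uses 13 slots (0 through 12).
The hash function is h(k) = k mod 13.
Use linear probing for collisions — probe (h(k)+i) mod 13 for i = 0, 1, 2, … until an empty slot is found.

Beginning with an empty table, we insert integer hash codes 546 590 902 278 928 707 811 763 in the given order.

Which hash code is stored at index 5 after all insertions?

546 hashes to 0; slot 0 is free -> place at 0.
590 hashes to 5; slot 5 is free -> place at 5.
902 hashes to 5; 5 taken -> place at 6.
278 hashes to 5; 5,6 taken -> place at 7.
928 hashes to 5; 5,6,7 taken -> place at 8.
707 hashes to 5; 5,6,7,8 taken -> place at 9.
811 hashes to 5; 5,6,7,8,9 taken -> place at 10.
763 hashes to 9; 9,10 taken -> place at 11.
Table: [546, ∅, ∅, ∅, ∅, 590, 902, 278, 928, 707, 811, 763, ∅]

590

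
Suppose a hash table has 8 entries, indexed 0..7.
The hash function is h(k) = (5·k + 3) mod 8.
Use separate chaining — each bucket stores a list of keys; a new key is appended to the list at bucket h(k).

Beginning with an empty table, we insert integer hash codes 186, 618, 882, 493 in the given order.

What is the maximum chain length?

3

186 -> bucket 5
618 -> bucket 5 (collision)
882 -> bucket 5 (collision)
493 -> bucket 4
Final buckets:
0: _
1: _
2: _
3: _
4: 493
5: 186 -> 618 -> 882
6: _
7: _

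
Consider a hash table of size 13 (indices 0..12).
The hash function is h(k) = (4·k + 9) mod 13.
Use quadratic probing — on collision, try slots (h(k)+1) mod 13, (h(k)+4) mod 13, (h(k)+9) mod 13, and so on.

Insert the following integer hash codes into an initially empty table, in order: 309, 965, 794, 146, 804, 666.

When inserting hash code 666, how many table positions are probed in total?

309 hashes to 10; slot 10 is free => place at 10.
965 hashes to 8; slot 8 is free => place at 8.
794 hashes to 0; slot 0 is free => place at 0.
146 hashes to 8; 8 taken => place at 9.
804 hashes to 1; slot 1 is free => place at 1.
666 hashes to 8; 8,9 taken => place at 12.
Table: [794, 804, _, _, _, _, _, _, 965, 146, 309, _, 666]

3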